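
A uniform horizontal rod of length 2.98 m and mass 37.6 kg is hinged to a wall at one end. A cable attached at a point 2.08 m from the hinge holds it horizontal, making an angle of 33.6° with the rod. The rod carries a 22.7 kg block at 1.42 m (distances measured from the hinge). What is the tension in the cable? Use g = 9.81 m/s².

Taking torques about the hinge:
Beam weight: 37.6 × 9.81 = 368.9 N down at 1.49 m → arm 1.49 m, τ = 368.9 × 1.49 = 549.7 N·m clockwise.
Block: 22.7 × 9.81 = 222.7 N down at 1.42 m → arm 1.42 m, τ = 222.7 × 1.42 = 316.2 N·m clockwise.
Total clockwise load moment = 865.9 N·m.
The cable tension T acts at 2.08 m; only its component perpendicular to the rod, T sinθ, produces torque. sin 33.6° = 0.5534.
Balancing moments: T × 2.08 × 0.5534 = 865.9, giving T = 865.9 / 1.151 = 752 N.

T ≈ 752 N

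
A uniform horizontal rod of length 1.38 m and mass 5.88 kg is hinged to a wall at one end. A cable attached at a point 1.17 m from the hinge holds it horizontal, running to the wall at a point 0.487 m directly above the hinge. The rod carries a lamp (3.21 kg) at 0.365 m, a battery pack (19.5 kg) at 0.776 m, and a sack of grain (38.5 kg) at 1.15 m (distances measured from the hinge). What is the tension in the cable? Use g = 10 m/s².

T ≈ 1440 N

Taking torques about the hinge:
Beam weight: 5.88 × 10 = 58.8 N down at 0.69 m → arm 0.69 m, τ = 58.8 × 0.69 = 40.57 N·m clockwise.
Lamp: 3.21 × 10 = 32.1 N down at 0.365 m → arm 0.365 m, τ = 32.1 × 0.365 = 11.72 N·m clockwise.
Battery pack: 19.5 × 10 = 195 N down at 0.776 m → arm 0.776 m, τ = 195 × 0.776 = 151.3 N·m clockwise.
Sack of grain: 38.5 × 10 = 385 N down at 1.15 m → arm 1.15 m, τ = 385 × 1.15 = 442.7 N·m clockwise.
Total clockwise load moment = 646.3 N·m.
The cable tension T acts at 1.17 m; only its component perpendicular to the rod, T sinθ, produces torque. sinθ = h/√(h²+d²) = 0.487/√(0.487²+1.17²) = 0.3843.
For rotational equilibrium, T × 1.17 × 0.3843 = 646.3, so T = 646.3 / 0.4496 = 1440 N.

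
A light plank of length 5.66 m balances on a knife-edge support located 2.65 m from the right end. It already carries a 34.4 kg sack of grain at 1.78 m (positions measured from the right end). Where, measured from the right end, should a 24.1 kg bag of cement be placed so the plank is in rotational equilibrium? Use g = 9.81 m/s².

About the knife-edge support (at 2.65 m from the right end):
Sack of grain: 34.4 × 9.81 = 337.5 N down at 1.78 m → arm 0.87 m, τ = 337.5 × 0.87 = 293.6 N·m clockwise.
Net moment of existing loads = 293.6 N·m clockwise.
The bag of cement weighs 24.1 × 9.81 = 236.4 N and must supply an equal counterclockwise moment, so its lever arm about the knife-edge support is 293.6 / 236.4 = 1.24 m.
That puts it at 2.65 + 1.24 = 3.89 m from the right end.

x ≈ 3.89 m from the right end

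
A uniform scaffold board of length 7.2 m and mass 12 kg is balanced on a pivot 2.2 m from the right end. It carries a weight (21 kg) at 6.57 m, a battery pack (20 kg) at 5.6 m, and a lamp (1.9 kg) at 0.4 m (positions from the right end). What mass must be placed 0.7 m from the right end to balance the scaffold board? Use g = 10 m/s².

About the pivot (at 2.2 m from the right end):
Beam weight: 12 × 10 = 120 N down at 3.6 m → arm 1.4 m, τ = 120 × 1.4 = 168 N·m counterclockwise.
Weight: 21 × 10 = 210 N down at 6.57 m → arm 4.37 m, τ = 210 × 4.37 = 917.7 N·m counterclockwise.
Battery pack: 20 × 10 = 200 N down at 5.6 m → arm 3.4 m, τ = 200 × 3.4 = 680 N·m counterclockwise.
Lamp: 1.9 × 10 = 19 N down at 0.4 m → arm 1.8 m, τ = 19 × 1.8 = 34.2 N·m clockwise.
Net moment of known loads = 1732 N·m counterclockwise.
An unknown mass m at 0.7 m has arm 1.5 m; its moment is m·g·1.5 clockwise.
Setting net torque to zero: m × 10 × 1.5 = 1732 → m = 1732 / (10 × 1.5) = 115 kg.

m ≈ 115 kg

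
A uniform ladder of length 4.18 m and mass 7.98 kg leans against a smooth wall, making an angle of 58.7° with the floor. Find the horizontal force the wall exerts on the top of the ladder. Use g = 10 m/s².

Sum moments about the foot of the ladder (the floor normal and friction both act there and drop out).
Ladder weight 7.98×10 = 79.8 N acts at 2.09 m along the ladder; its horizontal arm is 2.09·cos58.7° = 1.086 m → τ = 86.66 N·m clockwise.
Wall normal N acts horizontally at the top; its moment arm is the height L sinθ = 4.18·sin58.7° = 3.572 m, counterclockwise.
Balancing moments: N × 3.572 = 86.66, giving N = 24.3 N.

N_wall ≈ 24.3 N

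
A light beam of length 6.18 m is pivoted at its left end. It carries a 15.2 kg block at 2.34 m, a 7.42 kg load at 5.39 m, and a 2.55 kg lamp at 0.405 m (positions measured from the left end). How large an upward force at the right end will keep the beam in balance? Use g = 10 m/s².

Sum moments about the left end (the unknown pivot reaction has zero arm there).
Block: 15.2 × 10 = 152 N down at 2.34 m → arm 2.34 m, τ = 152 × 2.34 = 355.7 N·m clockwise.
Load: 7.42 × 10 = 74.2 N down at 5.39 m → arm 5.39 m, τ = 74.2 × 5.39 = 399.9 N·m clockwise.
Lamp: 2.55 × 10 = 25.5 N down at 0.405 m → arm 0.405 m, τ = 25.5 × 0.405 = 10.33 N·m clockwise.
Net moment of the loads = 765.9 N·m clockwise.
The upward force F acts at the right end, arm 6.18 m, giving F × 6.18 counterclockwise.
Balancing moments: F × 6.18 = 765.9, giving F = 765.9 / 6.18 = 124 N.

F ≈ 124 N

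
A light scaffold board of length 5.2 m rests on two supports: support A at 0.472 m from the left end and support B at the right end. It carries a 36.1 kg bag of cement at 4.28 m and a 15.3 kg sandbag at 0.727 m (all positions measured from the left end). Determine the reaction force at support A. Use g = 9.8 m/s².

About support B:
Bag of cement: 36.1 × 9.8 = 353.8 N down at 4.28 m → arm 0.92 m, τ = 353.8 × 0.92 = 325.5 N·m counterclockwise.
Sandbag: 15.3 × 9.8 = 149.9 N down at 0.727 m → arm 4.473 m, τ = 149.9 × 4.473 = 670.5 N·m counterclockwise.
Net load moment about support B = 996 N·m counterclockwise.
Reaction R at support A is upward at 0.472 m, arm 4.728 m → moment R × 4.728 clockwise.
Στ = 0 ⇒ R × 4.728 = 996 ⇒ R = 211 N.

R_A ≈ 211 N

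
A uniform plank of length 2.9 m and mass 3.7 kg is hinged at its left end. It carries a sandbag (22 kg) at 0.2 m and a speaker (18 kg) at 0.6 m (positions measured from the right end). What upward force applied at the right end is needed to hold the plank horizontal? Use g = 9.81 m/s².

F ≈ 359 N

About the left end:
Beam weight: 3.7 × 9.81 = 36.3 N down at 1.45 m → arm 1.45 m, τ = 36.3 × 1.45 = 52.63 N·m clockwise.
Sandbag: 22 × 9.81 = 215.8 N down at 0.2 m → arm 2.7 m, τ = 215.8 × 2.7 = 582.7 N·m clockwise.
Speaker: 18 × 9.81 = 176.6 N down at 0.6 m → arm 2.3 m, τ = 176.6 × 2.3 = 406.2 N·m clockwise.
Net moment of the loads = 1042 N·m clockwise.
The upward force F acts at the right end, arm 2.9 m, giving F × 2.9 counterclockwise.
For rotational equilibrium, F × 2.9 = 1042, so F = 1042 / 2.9 = 359 N.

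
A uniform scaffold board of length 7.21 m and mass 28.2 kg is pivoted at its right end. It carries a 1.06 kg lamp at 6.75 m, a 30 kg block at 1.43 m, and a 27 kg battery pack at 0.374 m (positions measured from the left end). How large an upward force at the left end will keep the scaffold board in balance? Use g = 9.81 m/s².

Take moments about the right end.
Beam weight: 28.2 × 9.81 = 276.6 N down at 3.605 m → arm 3.605 m, τ = 276.6 × 3.605 = 997.1 N·m counterclockwise.
Lamp: 1.06 × 9.81 = 10.4 N down at 6.75 m → arm 0.46 m, τ = 10.4 × 0.46 = 4.784 N·m counterclockwise.
Block: 30 × 9.81 = 294.3 N down at 1.43 m → arm 5.78 m, τ = 294.3 × 5.78 = 1701 N·m counterclockwise.
Battery pack: 27 × 9.81 = 264.9 N down at 0.374 m → arm 6.836 m, τ = 264.9 × 6.836 = 1811 N·m counterclockwise.
Net moment of the loads = 4514 N·m counterclockwise.
The upward force F acts at the left end, arm 7.21 m, giving F × 7.21 clockwise.
Balancing moments: F × 7.21 = 4514, giving F = 4514 / 7.21 = 626 N.

F ≈ 626 N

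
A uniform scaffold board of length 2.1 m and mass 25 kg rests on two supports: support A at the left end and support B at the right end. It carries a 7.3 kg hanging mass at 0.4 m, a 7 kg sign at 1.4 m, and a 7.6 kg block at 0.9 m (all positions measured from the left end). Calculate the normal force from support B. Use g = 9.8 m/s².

Choose support A as the axis so its reaction then has zero moment arm.
Beam weight: 25 × 9.8 = 245 N down at 1.05 m → arm 1.05 m, τ = 245 × 1.05 = 257.2 N·m clockwise.
Hanging mass: 7.3 × 9.8 = 71.54 N down at 0.4 m → arm 0.4 m, τ = 71.54 × 0.4 = 28.62 N·m clockwise.
Sign: 7 × 9.8 = 68.6 N down at 1.4 m → arm 1.4 m, τ = 68.6 × 1.4 = 96.04 N·m clockwise.
Block: 7.6 × 9.8 = 74.48 N down at 0.9 m → arm 0.9 m, τ = 74.48 × 0.9 = 67.03 N·m clockwise.
Net load moment about support A = 448.9 N·m clockwise.
Reaction R at support B is upward at 2.1 m, arm 2.1 m → moment R × 2.1 counterclockwise.
Setting net torque to zero: R × 2.1 = 448.9 → R = 214 N.

R_B ≈ 214 N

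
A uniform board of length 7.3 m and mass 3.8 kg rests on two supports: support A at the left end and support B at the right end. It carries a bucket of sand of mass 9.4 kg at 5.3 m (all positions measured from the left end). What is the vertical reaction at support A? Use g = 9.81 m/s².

Take moments about support B.
Beam weight: 3.8 × 9.81 = 37.28 N down at 3.65 m → arm 3.65 m, τ = 37.28 × 3.65 = 136.1 N·m counterclockwise.
Bucket of sand: 9.4 × 9.81 = 92.21 N down at 5.3 m → arm 2 m, τ = 92.21 × 2 = 184.4 N·m counterclockwise.
Net load moment about support B = 320.5 N·m counterclockwise.
Reaction R at support A is upward at 0 m, arm 7.3 m → moment R × 7.3 clockwise.
Στ = 0 ⇒ R × 7.3 = 320.5 ⇒ R = 43.9 N.

R_A ≈ 43.9 N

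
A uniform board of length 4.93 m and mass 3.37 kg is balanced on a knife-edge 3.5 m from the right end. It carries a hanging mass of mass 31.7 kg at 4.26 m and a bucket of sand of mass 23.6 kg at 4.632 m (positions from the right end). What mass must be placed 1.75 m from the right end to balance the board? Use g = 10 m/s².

Take moments about the knife-edge (at 3.5 m from the right end).
Beam weight: 3.37 × 10 = 33.7 N down at 2.465 m → arm 1.035 m, τ = 33.7 × 1.035 = 34.88 N·m clockwise.
Hanging mass: 31.7 × 10 = 317 N down at 4.26 m → arm 0.76 m, τ = 317 × 0.76 = 240.9 N·m counterclockwise.
Bucket of sand: 23.6 × 10 = 236 N down at 4.632 m → arm 1.132 m, τ = 236 × 1.132 = 267.2 N·m counterclockwise.
Net moment of known loads = 473.2 N·m counterclockwise.
An unknown mass m at 1.75 m has arm 1.75 m; its moment is m·g·1.75 clockwise.
For rotational equilibrium, m × 10 × 1.75 = 473.2, so m = 473.2 / (10 × 1.75) = 27 kg.

m ≈ 27 kg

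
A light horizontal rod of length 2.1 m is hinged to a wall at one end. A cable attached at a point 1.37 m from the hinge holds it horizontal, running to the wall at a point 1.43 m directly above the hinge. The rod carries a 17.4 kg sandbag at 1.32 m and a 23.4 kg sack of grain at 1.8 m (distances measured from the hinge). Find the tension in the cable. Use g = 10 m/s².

Take moments about the hinge.
Sandbag: 17.4 × 10 = 174 N down at 1.32 m → arm 1.32 m, τ = 174 × 1.32 = 229.7 N·m clockwise.
Sack of grain: 23.4 × 10 = 234 N down at 1.8 m → arm 1.8 m, τ = 234 × 1.8 = 421.2 N·m clockwise.
Total clockwise load moment = 650.9 N·m.
The cable tension T acts at 1.37 m; only its component perpendicular to the rod, T sinθ, produces torque. sinθ = h/√(h²+d²) = 1.43/√(1.43²+1.37²) = 0.7221.
Στ = 0 ⇒ T × 1.37 × 0.7221 = 650.9 ⇒ T = 650.9 / 0.9893 = 658 N.

T ≈ 658 N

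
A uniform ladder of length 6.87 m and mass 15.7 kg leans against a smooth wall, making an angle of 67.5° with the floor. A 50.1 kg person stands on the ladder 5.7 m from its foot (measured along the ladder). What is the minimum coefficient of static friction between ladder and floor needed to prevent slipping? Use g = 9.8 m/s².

μ_min ≈ 0.311

Sum moments about the foot of the ladder (the floor normal and friction both act there and drop out).
Ladder weight 15.7×9.8 = 153.9 N acts at 3.435 m along the ladder; its horizontal arm is 3.435·cos67.5° = 1.315 m → τ = 202.4 N·m clockwise.
Person: 50.1×9.8 = 491 N at 5.7 m → arm 2.181 m → τ = 1071 N·m clockwise.
Wall normal N acts horizontally at the top; its moment arm is the height L sinθ = 6.87·sin67.5° = 6.347 m, counterclockwise.
Setting net torque to zero: N × 6.347 = 1273 → N = 200.6 N.
ΣFx = 0 ⇒ f = N_wall = 200.6 N. ΣFy = 0 ⇒ N_floor = 644.9 N.
μ_min = f / N_floor = 200.6 / 644.9 = 0.311.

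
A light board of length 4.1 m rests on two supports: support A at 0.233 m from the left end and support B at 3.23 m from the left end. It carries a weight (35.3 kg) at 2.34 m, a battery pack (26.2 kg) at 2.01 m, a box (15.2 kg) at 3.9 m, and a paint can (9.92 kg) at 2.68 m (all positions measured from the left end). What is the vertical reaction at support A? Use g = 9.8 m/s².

Choose support B as the axis so its reaction then has zero moment arm.
Weight: 35.3 × 9.8 = 345.9 N down at 2.34 m → arm 0.89 m, τ = 345.9 × 0.89 = 307.9 N·m counterclockwise.
Battery pack: 26.2 × 9.8 = 256.8 N down at 2.01 m → arm 1.22 m, τ = 256.8 × 1.22 = 313.3 N·m counterclockwise.
Box: 15.2 × 9.8 = 149 N down at 3.9 m → arm 0.67 m, τ = 149 × 0.67 = 99.83 N·m clockwise.
Paint can: 9.92 × 9.8 = 97.22 N down at 2.68 m → arm 0.55 m, τ = 97.22 × 0.55 = 53.47 N·m counterclockwise.
Net load moment about support B = 574.8 N·m counterclockwise.
Reaction R at support A is upward at 0.233 m, arm 2.997 m → moment R × 2.997 clockwise.
Setting net torque to zero: R × 2.997 = 574.8 → R = 192 N.

R_A ≈ 192 N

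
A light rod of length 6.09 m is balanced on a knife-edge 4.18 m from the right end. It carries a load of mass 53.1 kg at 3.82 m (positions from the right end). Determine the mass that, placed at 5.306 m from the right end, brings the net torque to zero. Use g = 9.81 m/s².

m ≈ 17 kg

Sum moments about the knife-edge (at 4.18 m from the right end) (the support reaction has zero arm there).
Load: 53.1 × 9.81 = 520.9 N down at 3.82 m → arm 0.36 m, τ = 520.9 × 0.36 = 187.5 N·m clockwise.
Net moment of known loads = 187.5 N·m clockwise.
An unknown mass m at 5.306 m has arm 1.126 m; its moment is m·g·1.126 counterclockwise.
Στ = 0 ⇒ m × 9.81 × 1.126 = 187.5 ⇒ m = 187.5 / (9.81 × 1.126) = 17 kg.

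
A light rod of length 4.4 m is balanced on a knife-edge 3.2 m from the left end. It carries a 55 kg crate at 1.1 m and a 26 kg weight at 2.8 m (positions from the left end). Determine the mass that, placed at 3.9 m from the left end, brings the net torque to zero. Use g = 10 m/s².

Take moments about the knife-edge (at 3.2 m from the left end).
Crate: 55 × 10 = 550 N down at 1.1 m → arm 2.1 m, τ = 550 × 2.1 = 1155 N·m counterclockwise.
Weight: 26 × 10 = 260 N down at 2.8 m → arm 0.4 m, τ = 260 × 0.4 = 104 N·m counterclockwise.
Net moment of known loads = 1259 N·m counterclockwise.
An unknown mass m at 3.9 m has arm 0.7 m; its moment is m·g·0.7 clockwise.
For rotational equilibrium, m × 10 × 0.7 = 1259, so m = 1259 / (10 × 0.7) = 180 kg.

m ≈ 180 kg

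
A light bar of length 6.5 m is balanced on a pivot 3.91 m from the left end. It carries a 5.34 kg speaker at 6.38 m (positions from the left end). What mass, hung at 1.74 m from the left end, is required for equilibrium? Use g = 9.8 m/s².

About the pivot (at 3.91 m from the left end):
Speaker: 5.34 × 9.8 = 52.33 N down at 6.38 m → arm 2.47 m, τ = 52.33 × 2.47 = 129.3 N·m clockwise.
Net moment of known loads = 129.3 N·m clockwise.
An unknown mass m at 1.74 m has arm 2.17 m; its moment is m·g·2.17 counterclockwise.
For rotational equilibrium, m × 9.8 × 2.17 = 129.3, so m = 129.3 / (9.8 × 2.17) = 6.08 kg.

m ≈ 6.08 kg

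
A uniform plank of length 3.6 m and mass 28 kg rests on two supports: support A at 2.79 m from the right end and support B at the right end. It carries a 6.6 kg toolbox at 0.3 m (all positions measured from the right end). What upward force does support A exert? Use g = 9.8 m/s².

Choose support B as the axis so its reaction then has zero moment arm.
Beam weight: 28 × 9.8 = 274.4 N down at 1.8 m → arm 1.8 m, τ = 274.4 × 1.8 = 493.9 N·m counterclockwise.
Toolbox: 6.6 × 9.8 = 64.68 N down at 0.3 m → arm 0.3 m, τ = 64.68 × 0.3 = 19.4 N·m counterclockwise.
Net load moment about support B = 513.3 N·m counterclockwise.
Reaction R at support A is upward at 2.79 m, arm 2.79 m → moment R × 2.79 clockwise.
Στ = 0 ⇒ R × 2.79 = 513.3 ⇒ R = 184 N.

R_A ≈ 184 N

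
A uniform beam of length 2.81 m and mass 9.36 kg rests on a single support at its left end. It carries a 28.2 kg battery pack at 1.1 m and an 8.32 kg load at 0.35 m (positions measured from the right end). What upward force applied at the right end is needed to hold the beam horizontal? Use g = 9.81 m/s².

Sum moments about the left end (the unknown pivot reaction has zero arm there).
Beam weight: 9.36 × 9.81 = 91.82 N down at 1.405 m → arm 1.405 m, τ = 91.82 × 1.405 = 129 N·m clockwise.
Battery pack: 28.2 × 9.81 = 276.6 N down at 1.1 m → arm 1.71 m, τ = 276.6 × 1.71 = 473 N·m clockwise.
Load: 8.32 × 9.81 = 81.62 N down at 0.35 m → arm 2.46 m, τ = 81.62 × 2.46 = 200.8 N·m clockwise.
Net moment of the loads = 802.8 N·m clockwise.
The upward force F acts at the right end, arm 2.81 m, giving F × 2.81 counterclockwise.
Balancing moments: F × 2.81 = 802.8, giving F = 802.8 / 2.81 = 286 N.

F ≈ 286 N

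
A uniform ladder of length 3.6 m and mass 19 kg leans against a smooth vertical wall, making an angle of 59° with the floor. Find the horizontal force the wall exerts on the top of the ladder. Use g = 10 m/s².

Sum moments about the foot of the ladder (the floor normal and friction both act there and drop out).
Ladder weight 19×10 = 190 N acts at 1.8 m along the ladder; its horizontal arm is 1.8·cos59° = 0.9271 m → τ = 176.1 N·m clockwise.
Wall normal N acts horizontally at the top; its moment arm is the height L sinθ = 3.6·sin59° = 3.086 m, counterclockwise.
Setting net torque to zero: N × 3.086 = 176.1 → N = 57.1 N.

N_wall ≈ 57.1 N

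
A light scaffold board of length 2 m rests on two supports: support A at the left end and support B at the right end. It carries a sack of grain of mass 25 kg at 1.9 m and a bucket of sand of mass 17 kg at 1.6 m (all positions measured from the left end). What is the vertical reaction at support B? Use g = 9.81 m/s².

Choose support A as the axis so its reaction then has zero moment arm.
Sack of grain: 25 × 9.81 = 245.2 N down at 1.9 m → arm 1.9 m, τ = 245.2 × 1.9 = 465.9 N·m clockwise.
Bucket of sand: 17 × 9.81 = 166.8 N down at 1.6 m → arm 1.6 m, τ = 166.8 × 1.6 = 266.9 N·m clockwise.
Net load moment about support A = 732.8 N·m clockwise.
Reaction R at support B is upward at 2 m, arm 2 m → moment R × 2 counterclockwise.
Στ = 0 ⇒ R × 2 = 732.8 ⇒ R = 366 N.

R_B ≈ 366 N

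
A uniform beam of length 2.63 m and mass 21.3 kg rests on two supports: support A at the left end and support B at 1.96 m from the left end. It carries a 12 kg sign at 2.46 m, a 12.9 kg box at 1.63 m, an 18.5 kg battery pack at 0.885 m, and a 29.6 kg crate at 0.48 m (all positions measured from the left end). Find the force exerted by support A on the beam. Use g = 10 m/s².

R_A ≈ 386 N

Choose support B as the axis so its reaction then has zero moment arm.
Beam weight: 21.3 × 10 = 213 N down at 1.315 m → arm 0.645 m, τ = 213 × 0.645 = 137.4 N·m counterclockwise.
Sign: 12 × 10 = 120 N down at 2.46 m → arm 0.5 m, τ = 120 × 0.5 = 60 N·m clockwise.
Box: 12.9 × 10 = 129 N down at 1.63 m → arm 0.33 m, τ = 129 × 0.33 = 42.57 N·m counterclockwise.
Battery pack: 18.5 × 10 = 185 N down at 0.885 m → arm 1.075 m, τ = 185 × 1.075 = 198.9 N·m counterclockwise.
Crate: 29.6 × 10 = 296 N down at 0.48 m → arm 1.48 m, τ = 296 × 1.48 = 438.1 N·m counterclockwise.
Net load moment about support B = 757 N·m counterclockwise.
Reaction R at support A is upward at 0 m, arm 1.96 m → moment R × 1.96 clockwise.
Balancing moments: R × 1.96 = 757, giving R = 386 N.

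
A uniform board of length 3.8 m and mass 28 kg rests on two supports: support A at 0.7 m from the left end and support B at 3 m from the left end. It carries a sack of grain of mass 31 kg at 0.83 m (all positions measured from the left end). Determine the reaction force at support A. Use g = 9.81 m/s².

R_A ≈ 418 N

Choose support B as the axis so its reaction then has zero moment arm.
Beam weight: 28 × 9.81 = 274.7 N down at 1.9 m → arm 1.1 m, τ = 274.7 × 1.1 = 302.2 N·m counterclockwise.
Sack of grain: 31 × 9.81 = 304.1 N down at 0.83 m → arm 2.17 m, τ = 304.1 × 2.17 = 659.9 N·m counterclockwise.
Net load moment about support B = 962.1 N·m counterclockwise.
Reaction R at support A is upward at 0.7 m, arm 2.3 m → moment R × 2.3 clockwise.
Balancing moments: R × 2.3 = 962.1, giving R = 418 N.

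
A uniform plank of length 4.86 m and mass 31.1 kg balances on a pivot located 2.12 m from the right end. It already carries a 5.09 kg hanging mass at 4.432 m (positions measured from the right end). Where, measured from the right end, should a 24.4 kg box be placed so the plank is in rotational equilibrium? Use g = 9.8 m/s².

x ≈ 1.24 m from the right end

Take moments about the pivot (at 2.12 m from the right end).
Beam weight: 31.1 × 9.8 = 304.8 N down at 2.43 m → arm 0.31 m, τ = 304.8 × 0.31 = 94.49 N·m counterclockwise.
Hanging mass: 5.09 × 9.8 = 49.88 N down at 4.432 m → arm 2.312 m, τ = 49.88 × 2.312 = 115.3 N·m counterclockwise.
Net moment of existing loads = 209.8 N·m counterclockwise.
The box weighs 24.4 × 9.8 = 239.1 N and must supply an equal clockwise moment, so its lever arm about the pivot is 209.8 / 239.1 = 0.877 m.
That puts it at 2.12 − 0.877 = 1.24 m from the right end.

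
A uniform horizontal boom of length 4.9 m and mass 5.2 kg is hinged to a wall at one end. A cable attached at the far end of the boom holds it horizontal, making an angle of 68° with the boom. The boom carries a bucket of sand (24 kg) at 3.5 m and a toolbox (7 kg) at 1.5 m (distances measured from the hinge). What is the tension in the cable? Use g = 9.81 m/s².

T ≈ 232 N

Sum moments about the hinge (the unknown hinge reaction has zero arm there).
Beam weight: 5.2 × 9.81 = 51.01 N down at 2.45 m → arm 2.45 m, τ = 51.01 × 2.45 = 125 N·m clockwise.
Bucket of sand: 24 × 9.81 = 235.4 N down at 3.5 m → arm 3.5 m, τ = 235.4 × 3.5 = 823.9 N·m clockwise.
Toolbox: 7 × 9.81 = 68.67 N down at 1.5 m → arm 1.5 m, τ = 68.67 × 1.5 = 103 N·m clockwise.
Total clockwise load moment = 1052 N·m.
The cable tension T acts at 4.9 m; only its component perpendicular to the boom, T sinθ, produces torque. sin 68° = 0.9272.
Setting net torque to zero: T × 4.9 × 0.9272 = 1052 → T = 1052 / 4.543 = 232 N.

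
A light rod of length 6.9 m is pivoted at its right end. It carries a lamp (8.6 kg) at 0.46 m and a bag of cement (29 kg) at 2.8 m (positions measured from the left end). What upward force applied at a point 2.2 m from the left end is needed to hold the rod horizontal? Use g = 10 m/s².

F ≈ 371 N

Take moments about the right end.
Lamp: 8.6 × 10 = 86 N down at 0.46 m → arm 6.44 m, τ = 86 × 6.44 = 553.8 N·m counterclockwise.
Bag of cement: 29 × 10 = 290 N down at 2.8 m → arm 4.1 m, τ = 290 × 4.1 = 1189 N·m counterclockwise.
Net moment of the loads = 1743 N·m counterclockwise.
The upward force F acts at a point 2.2 m from the left end, arm 4.7 m, giving F × 4.7 clockwise.
For rotational equilibrium, F × 4.7 = 1743, so F = 1743 / 4.7 = 371 N.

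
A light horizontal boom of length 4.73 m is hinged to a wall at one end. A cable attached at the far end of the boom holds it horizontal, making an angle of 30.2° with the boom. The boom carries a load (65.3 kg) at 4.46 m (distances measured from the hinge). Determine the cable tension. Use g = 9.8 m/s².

Choose the hinge as the axis so the unknown hinge reaction has zero arm there.
Load: 65.3 × 9.8 = 639.9 N down at 4.46 m → arm 4.46 m, τ = 639.9 × 4.46 = 2854 N·m clockwise.
Total clockwise load moment = 2854 N·m.
The cable tension T acts at 4.73 m; only its component perpendicular to the boom, T sinθ, produces torque. sin 30.2° = 0.503.
Στ = 0 ⇒ T × 4.73 × 0.503 = 2854 ⇒ T = 2854 / 2.379 = 1200 N.

T ≈ 1200 N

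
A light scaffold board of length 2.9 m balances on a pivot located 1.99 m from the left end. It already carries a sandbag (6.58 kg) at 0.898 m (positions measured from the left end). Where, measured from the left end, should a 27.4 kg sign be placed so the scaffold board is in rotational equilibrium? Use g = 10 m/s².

About the pivot (at 1.99 m from the left end):
Sandbag: 6.58 × 10 = 65.8 N down at 0.898 m → arm 1.092 m, τ = 65.8 × 1.092 = 71.85 N·m counterclockwise.
Net moment of existing loads = 71.85 N·m counterclockwise.
The sign weighs 27.4 × 10 = 274 N and must supply an equal clockwise moment, so its lever arm about the pivot is 71.85 / 274 = 0.262 m.
That puts it at 1.99 + 0.262 = 2.25 m from the left end.

x ≈ 2.25 m from the left end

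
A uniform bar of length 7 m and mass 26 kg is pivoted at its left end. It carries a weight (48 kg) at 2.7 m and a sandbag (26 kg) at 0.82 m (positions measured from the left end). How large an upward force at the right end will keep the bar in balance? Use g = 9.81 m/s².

Take moments about the left end.
Beam weight: 26 × 9.81 = 255.1 N down at 3.5 m → arm 3.5 m, τ = 255.1 × 3.5 = 892.9 N·m clockwise.
Weight: 48 × 9.81 = 470.9 N down at 2.7 m → arm 2.7 m, τ = 470.9 × 2.7 = 1271 N·m clockwise.
Sandbag: 26 × 9.81 = 255.1 N down at 0.82 m → arm 0.82 m, τ = 255.1 × 0.82 = 209.2 N·m clockwise.
Net moment of the loads = 2373 N·m clockwise.
The upward force F acts at the right end, arm 7 m, giving F × 7 counterclockwise.
Balancing moments: F × 7 = 2373, giving F = 2373 / 7 = 339 N.

F ≈ 339 N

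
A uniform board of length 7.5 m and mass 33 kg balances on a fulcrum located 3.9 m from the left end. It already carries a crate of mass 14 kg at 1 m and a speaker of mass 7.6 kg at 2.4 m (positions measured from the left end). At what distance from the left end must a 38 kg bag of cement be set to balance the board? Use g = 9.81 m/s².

About the fulcrum (at 3.9 m from the left end):
Beam weight: 33 × 9.81 = 323.7 N down at 3.75 m → arm 0.15 m, τ = 323.7 × 0.15 = 48.55 N·m counterclockwise.
Crate: 14 × 9.81 = 137.3 N down at 1 m → arm 2.9 m, τ = 137.3 × 2.9 = 398.2 N·m counterclockwise.
Speaker: 7.6 × 9.81 = 74.56 N down at 2.4 m → arm 1.5 m, τ = 74.56 × 1.5 = 111.8 N·m counterclockwise.
Net moment of existing loads = 558.5 N·m counterclockwise.
The bag of cement weighs 38 × 9.81 = 372.8 N and must supply an equal clockwise moment, so its lever arm about the fulcrum is 558.5 / 372.8 = 1.5 m.
That puts it at 3.9 + 1.5 = 5.4 m from the left end.

x ≈ 5.4 m from the left end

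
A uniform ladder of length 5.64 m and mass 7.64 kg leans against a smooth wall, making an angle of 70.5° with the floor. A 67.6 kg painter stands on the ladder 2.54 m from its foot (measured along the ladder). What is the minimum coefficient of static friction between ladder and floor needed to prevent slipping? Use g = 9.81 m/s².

μ_min ≈ 0.161

About the foot of the ladder:
Ladder weight 7.64×9.81 = 74.95 N acts at 2.82 m along the ladder; its horizontal arm is 2.82·cos70.5° = 0.9413 m → τ = 70.55 N·m clockwise.
Painter: 67.6×9.81 = 663.2 N at 2.54 m → arm 0.8479 m → τ = 562.3 N·m clockwise.
Wall normal N acts horizontally at the top; its moment arm is the height L sinθ = 5.64·sin70.5° = 5.316 m, counterclockwise.
Στ = 0 ⇒ N × 5.316 = 632.8 ⇒ N = 119 N.
ΣFx = 0 ⇒ f = N_wall = 119 N. ΣFy = 0 ⇒ N_floor = 738.2 N.
μ_min = f / N_floor = 119 / 738.2 = 0.161.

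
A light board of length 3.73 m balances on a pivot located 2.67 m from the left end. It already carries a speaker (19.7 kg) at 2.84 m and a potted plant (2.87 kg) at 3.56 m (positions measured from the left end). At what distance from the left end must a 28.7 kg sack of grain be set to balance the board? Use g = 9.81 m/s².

About the pivot (at 2.67 m from the left end):
Speaker: 19.7 × 9.81 = 193.3 N down at 2.84 m → arm 0.17 m, τ = 193.3 × 0.17 = 32.86 N·m clockwise.
Potted plant: 2.87 × 9.81 = 28.15 N down at 3.56 m → arm 0.89 m, τ = 28.15 × 0.89 = 25.05 N·m clockwise.
Net moment of existing loads = 57.91 N·m clockwise.
The sack of grain weighs 28.7 × 9.81 = 281.5 N and must supply an equal counterclockwise moment, so its lever arm about the pivot is 57.91 / 281.5 = 0.206 m.
That puts it at 2.67 − 0.206 = 2.46 m from the left end.

x ≈ 2.46 m from the left end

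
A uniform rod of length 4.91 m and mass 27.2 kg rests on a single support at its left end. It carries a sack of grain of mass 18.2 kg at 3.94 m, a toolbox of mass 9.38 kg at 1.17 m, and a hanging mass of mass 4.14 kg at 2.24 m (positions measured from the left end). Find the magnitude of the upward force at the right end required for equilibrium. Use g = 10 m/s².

Choose the left end as the axis so the unknown pivot reaction has zero arm there.
Beam weight: 27.2 × 10 = 272 N down at 2.455 m → arm 2.455 m, τ = 272 × 2.455 = 667.8 N·m clockwise.
Sack of grain: 18.2 × 10 = 182 N down at 3.94 m → arm 3.94 m, τ = 182 × 3.94 = 717.1 N·m clockwise.
Toolbox: 9.38 × 10 = 93.8 N down at 1.17 m → arm 1.17 m, τ = 93.8 × 1.17 = 109.7 N·m clockwise.
Hanging mass: 4.14 × 10 = 41.4 N down at 2.24 m → arm 2.24 m, τ = 41.4 × 2.24 = 92.74 N·m clockwise.
Net moment of the loads = 1587 N·m clockwise.
The upward force F acts at the right end, arm 4.91 m, giving F × 4.91 counterclockwise.
Setting net torque to zero: F × 4.91 = 1587 → F = 1587 / 4.91 = 323 N.

F ≈ 323 N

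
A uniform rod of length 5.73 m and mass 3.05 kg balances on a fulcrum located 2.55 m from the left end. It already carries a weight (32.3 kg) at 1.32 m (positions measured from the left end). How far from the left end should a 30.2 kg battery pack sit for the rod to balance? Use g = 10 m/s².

Take moments about the fulcrum (at 2.55 m from the left end).
Beam weight: 3.05 × 10 = 30.5 N down at 2.865 m → arm 0.315 m, τ = 30.5 × 0.315 = 9.607 N·m clockwise.
Weight: 32.3 × 10 = 323 N down at 1.32 m → arm 1.23 m, τ = 323 × 1.23 = 397.3 N·m counterclockwise.
Net moment of existing loads = 387.7 N·m counterclockwise.
The battery pack weighs 30.2 × 10 = 302 N and must supply an equal clockwise moment, so its lever arm about the fulcrum is 387.7 / 302 = 1.28 m.
That puts it at 2.55 + 1.28 = 3.83 m from the left end.

x ≈ 3.83 m from the left end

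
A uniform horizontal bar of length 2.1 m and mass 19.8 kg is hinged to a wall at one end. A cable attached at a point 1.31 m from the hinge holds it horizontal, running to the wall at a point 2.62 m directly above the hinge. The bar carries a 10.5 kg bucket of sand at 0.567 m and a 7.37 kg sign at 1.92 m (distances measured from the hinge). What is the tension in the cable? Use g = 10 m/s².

Take moments about the hinge.
Beam weight: 19.8 × 10 = 198 N down at 1.05 m → arm 1.05 m, τ = 198 × 1.05 = 207.9 N·m clockwise.
Bucket of sand: 10.5 × 10 = 105 N down at 0.567 m → arm 0.567 m, τ = 105 × 0.567 = 59.53 N·m clockwise.
Sign: 7.37 × 10 = 73.7 N down at 1.92 m → arm 1.92 m, τ = 73.7 × 1.92 = 141.5 N·m clockwise.
Total clockwise load moment = 408.9 N·m.
The cable tension T acts at 1.31 m; only its component perpendicular to the bar, T sinθ, produces torque. sinθ = h/√(h²+d²) = 2.62/√(2.62²+1.31²) = 0.8944.
For rotational equilibrium, T × 1.31 × 0.8944 = 408.9, so T = 408.9 / 1.172 = 349 N.

T ≈ 349 N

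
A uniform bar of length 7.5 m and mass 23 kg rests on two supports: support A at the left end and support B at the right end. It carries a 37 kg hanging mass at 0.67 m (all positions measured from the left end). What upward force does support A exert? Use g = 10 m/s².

R_A ≈ 452 N

Taking torques about support B:
Beam weight: 23 × 10 = 230 N down at 3.75 m → arm 3.75 m, τ = 230 × 3.75 = 862.5 N·m counterclockwise.
Hanging mass: 37 × 10 = 370 N down at 0.67 m → arm 6.83 m, τ = 370 × 6.83 = 2527 N·m counterclockwise.
Net load moment about support B = 3390 N·m counterclockwise.
Reaction R at support A is upward at 0 m, arm 7.5 m → moment R × 7.5 clockwise.
Setting net torque to zero: R × 7.5 = 3390 → R = 452 N.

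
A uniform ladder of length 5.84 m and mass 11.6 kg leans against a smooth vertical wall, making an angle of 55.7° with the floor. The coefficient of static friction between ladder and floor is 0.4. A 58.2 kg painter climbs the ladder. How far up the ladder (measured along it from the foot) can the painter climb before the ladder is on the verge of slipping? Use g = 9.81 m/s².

Taking torques about the foot of the ladder:
Ladder weight 11.6×9.81 = 113.8 N acts at 2.92 m along the ladder; its horizontal arm is 2.92·cos55.7° = 1.645 m → τ = 187.2 N·m clockwise.
Painter weight 58.2×9.81 = 570.9 N at distance d → arm d·cos55.7° → τ = 570.9·d·0.5635 clockwise.
Wall normal N at the top has arm L sinθ = 4.824 m counterclockwise, so Στ = 0 gives N·4.824 = 187.2 + 321.7·d.
ΣFy = 0 ⇒ N_floor = 684.7 N, so the maximum friction is μ_s·N_floor = 0.4×684.7 = 273.9 N. ΣFx = 0 ⇒ N_wall = f, so at the slipping point N = 273.9 N.
Substituting: 273.9×4.824 = 187.2 + 321.7·d ⇒ d = (1321 − 187.2) / 321.7 = 3.52 m.

d ≈ 3.52 m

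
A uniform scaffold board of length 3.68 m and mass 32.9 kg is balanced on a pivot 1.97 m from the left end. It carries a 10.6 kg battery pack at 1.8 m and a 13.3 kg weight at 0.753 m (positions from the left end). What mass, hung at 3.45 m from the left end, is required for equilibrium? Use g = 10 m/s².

About the pivot (at 1.97 m from the left end):
Beam weight: 32.9 × 10 = 329 N down at 1.84 m → arm 0.13 m, τ = 329 × 0.13 = 42.77 N·m counterclockwise.
Battery pack: 10.6 × 10 = 106 N down at 1.8 m → arm 0.17 m, τ = 106 × 0.17 = 18.02 N·m counterclockwise.
Weight: 13.3 × 10 = 133 N down at 0.753 m → arm 1.217 m, τ = 133 × 1.217 = 161.9 N·m counterclockwise.
Net moment of known loads = 222.7 N·m counterclockwise.
An unknown mass m at 3.45 m has arm 1.48 m; its moment is m·g·1.48 clockwise.
Balancing moments: m × 10 × 1.48 = 222.7, giving m = 222.7 / (10 × 1.48) = 15 kg.

m ≈ 15 kg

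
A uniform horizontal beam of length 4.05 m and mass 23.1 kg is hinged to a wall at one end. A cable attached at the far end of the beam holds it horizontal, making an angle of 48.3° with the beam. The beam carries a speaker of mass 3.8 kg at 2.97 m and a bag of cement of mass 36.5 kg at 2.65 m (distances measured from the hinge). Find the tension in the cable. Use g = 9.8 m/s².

Sum moments about the hinge (the unknown hinge reaction has zero arm there).
Beam weight: 23.1 × 9.8 = 226.4 N down at 2.025 m → arm 2.025 m, τ = 226.4 × 2.025 = 458.5 N·m clockwise.
Speaker: 3.8 × 9.8 = 37.24 N down at 2.97 m → arm 2.97 m, τ = 37.24 × 2.97 = 110.6 N·m clockwise.
Bag of cement: 36.5 × 9.8 = 357.7 N down at 2.65 m → arm 2.65 m, τ = 357.7 × 2.65 = 947.9 N·m clockwise.
Total clockwise load moment = 1517 N·m.
The cable tension T acts at 4.05 m; only its component perpendicular to the beam, T sinθ, produces torque. sin 48.3° = 0.7466.
Στ = 0 ⇒ T × 4.05 × 0.7466 = 1517 ⇒ T = 1517 / 3.024 = 502 N.

T ≈ 502 N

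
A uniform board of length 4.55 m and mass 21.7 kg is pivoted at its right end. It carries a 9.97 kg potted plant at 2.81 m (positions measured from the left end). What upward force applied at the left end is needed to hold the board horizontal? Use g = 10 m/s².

Taking torques about the right end:
Beam weight: 21.7 × 10 = 217 N down at 2.275 m → arm 2.275 m, τ = 217 × 2.275 = 493.7 N·m counterclockwise.
Potted plant: 9.97 × 10 = 99.7 N down at 2.81 m → arm 1.74 m, τ = 99.7 × 1.74 = 173.5 N·m counterclockwise.
Net moment of the loads = 667.2 N·m counterclockwise.
The upward force F acts at the left end, arm 4.55 m, giving F × 4.55 clockwise.
Balancing moments: F × 4.55 = 667.2, giving F = 667.2 / 4.55 = 147 N.

F ≈ 147 N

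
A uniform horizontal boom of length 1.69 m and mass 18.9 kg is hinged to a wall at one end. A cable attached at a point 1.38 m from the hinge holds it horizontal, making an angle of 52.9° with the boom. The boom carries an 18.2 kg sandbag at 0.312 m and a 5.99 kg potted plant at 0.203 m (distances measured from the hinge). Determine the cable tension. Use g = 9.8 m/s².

Sum moments about the hinge (the unknown hinge reaction has zero arm there).
Beam weight: 18.9 × 9.8 = 185.2 N down at 0.845 m → arm 0.845 m, τ = 185.2 × 0.845 = 156.5 N·m clockwise.
Sandbag: 18.2 × 9.8 = 178.4 N down at 0.312 m → arm 0.312 m, τ = 178.4 × 0.312 = 55.66 N·m clockwise.
Potted plant: 5.99 × 9.8 = 58.7 N down at 0.203 m → arm 0.203 m, τ = 58.7 × 0.203 = 11.92 N·m clockwise.
Total clockwise load moment = 224.1 N·m.
The cable tension T acts at 1.38 m; only its component perpendicular to the boom, T sinθ, produces torque. sin 52.9° = 0.7976.
For rotational equilibrium, T × 1.38 × 0.7976 = 224.1, so T = 224.1 / 1.101 = 204 N.

T ≈ 204 N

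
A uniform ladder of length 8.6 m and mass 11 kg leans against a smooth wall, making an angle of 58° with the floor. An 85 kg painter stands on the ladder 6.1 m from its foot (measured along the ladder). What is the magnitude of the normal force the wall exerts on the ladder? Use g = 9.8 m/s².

Taking torques about the foot of the ladder:
Ladder weight 11×9.8 = 107.8 N acts at 4.3 m along the ladder; its horizontal arm is 4.3·cos58° = 2.279 m → τ = 245.7 N·m clockwise.
Painter: 85×9.8 = 833 N at 6.1 m → arm 3.233 m → τ = 2693 N·m clockwise.
Wall normal N acts horizontally at the top; its moment arm is the height L sinθ = 8.6·sin58° = 7.293 m, counterclockwise.
For rotational equilibrium, N × 7.293 = 2939, so N = 403 N.

N_wall ≈ 403 N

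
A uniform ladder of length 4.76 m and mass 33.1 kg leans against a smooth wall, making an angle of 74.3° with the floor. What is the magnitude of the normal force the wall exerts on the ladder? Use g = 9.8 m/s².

N_wall ≈ 45.6 N

Sum moments about the foot of the ladder (the floor normal and friction both act there and drop out).
Ladder weight 33.1×9.8 = 324.4 N acts at 2.38 m along the ladder; its horizontal arm is 2.38·cos74.3° = 0.644 m → τ = 208.9 N·m clockwise.
Wall normal N acts horizontally at the top; its moment arm is the height L sinθ = 4.76·sin74.3° = 4.582 m, counterclockwise.
For rotational equilibrium, N × 4.582 = 208.9, so N = 45.6 N.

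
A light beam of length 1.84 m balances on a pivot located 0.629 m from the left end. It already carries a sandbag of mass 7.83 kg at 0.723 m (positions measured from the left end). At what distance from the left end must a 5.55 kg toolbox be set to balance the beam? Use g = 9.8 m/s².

x ≈ 0.496 m from the left end

Take moments about the pivot (at 0.629 m from the left end).
Sandbag: 7.83 × 9.8 = 76.73 N down at 0.723 m → arm 0.094 m, τ = 76.73 × 0.094 = 7.213 N·m clockwise.
Net moment of existing loads = 7.213 N·m clockwise.
The toolbox weighs 5.55 × 9.8 = 54.39 N and must supply an equal counterclockwise moment, so its lever arm about the pivot is 7.213 / 54.39 = 0.133 m.
That puts it at 0.629 − 0.133 = 0.496 m from the left end.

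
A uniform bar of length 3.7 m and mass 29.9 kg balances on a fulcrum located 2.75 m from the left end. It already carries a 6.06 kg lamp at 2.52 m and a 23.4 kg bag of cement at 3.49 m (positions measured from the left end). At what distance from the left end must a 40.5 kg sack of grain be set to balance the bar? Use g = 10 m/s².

x ≈ 3.02 m from the left end

Taking torques about the fulcrum (at 2.75 m from the left end):
Beam weight: 29.9 × 10 = 299 N down at 1.85 m → arm 0.9 m, τ = 299 × 0.9 = 269.1 N·m counterclockwise.
Lamp: 6.06 × 10 = 60.6 N down at 2.52 m → arm 0.23 m, τ = 60.6 × 0.23 = 13.94 N·m counterclockwise.
Bag of cement: 23.4 × 10 = 234 N down at 3.49 m → arm 0.74 m, τ = 234 × 0.74 = 173.2 N·m clockwise.
Net moment of existing loads = 109.8 N·m counterclockwise.
The sack of grain weighs 40.5 × 10 = 405 N and must supply an equal clockwise moment, so its lever arm about the fulcrum is 109.8 / 405 = 0.271 m.
That puts it at 2.75 + 0.271 = 3.02 m from the left end.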